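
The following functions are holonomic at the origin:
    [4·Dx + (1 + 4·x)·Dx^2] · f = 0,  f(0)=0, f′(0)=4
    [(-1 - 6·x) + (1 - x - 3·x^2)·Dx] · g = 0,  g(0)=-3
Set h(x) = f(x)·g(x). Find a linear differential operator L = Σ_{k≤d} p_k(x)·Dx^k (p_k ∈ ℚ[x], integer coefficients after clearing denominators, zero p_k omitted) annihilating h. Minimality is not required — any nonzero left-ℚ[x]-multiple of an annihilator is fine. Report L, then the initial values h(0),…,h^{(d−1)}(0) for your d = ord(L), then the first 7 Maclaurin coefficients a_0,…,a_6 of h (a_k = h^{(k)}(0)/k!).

f: a_k = 0, 4, -8, 64/3, -64, 1024/5, -2048/3, …
g: a_k = -3, -3, -12, -21, -57, -120, -291, …
Product ⇒ symmetric product L₀, ord ≤ 2.
L = (10 + 48·x) + (-2 + 24·x + 60·x^2)·Dx + (-1 - 3·x + 7·x^2 + 12·x^3)·Dx^2  (order 2).
h: a_k = 0, -12, 12, -88, 140, -3692/5, 8648/5, …
ICs: h(0) = 0, h′(0) = -12.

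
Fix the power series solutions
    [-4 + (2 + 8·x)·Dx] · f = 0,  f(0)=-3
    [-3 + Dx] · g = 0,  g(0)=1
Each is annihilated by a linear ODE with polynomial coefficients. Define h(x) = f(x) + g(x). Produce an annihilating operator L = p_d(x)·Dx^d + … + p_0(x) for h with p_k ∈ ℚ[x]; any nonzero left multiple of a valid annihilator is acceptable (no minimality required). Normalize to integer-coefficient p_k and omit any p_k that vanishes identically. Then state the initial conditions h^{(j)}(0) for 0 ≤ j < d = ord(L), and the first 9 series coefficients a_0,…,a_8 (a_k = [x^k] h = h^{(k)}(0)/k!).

L = (30 + 72·x) + (-13 - 72·x - 144·x^2)·Dx + (1 + 16·x + 48·x^2)·Dx^2  (order 2).
h: a_k = -2, -3, 21/2, -15/2, 267/8, -3279/40, 20241/80, -443277/560, 11532249/4480, …
ICs: h(0) = -2, h′(0) = -3.

f: a_k = -3, -6, 6, -12, 30, -84, 252, -792, 2574, …
g: a_k = 1, 3, 9/2, 9/2, 27/8, 81/40, 81/80, 243/560, 729/4480, …
h₀=f+g: left-lcm gives L₀, ord ≤ 2.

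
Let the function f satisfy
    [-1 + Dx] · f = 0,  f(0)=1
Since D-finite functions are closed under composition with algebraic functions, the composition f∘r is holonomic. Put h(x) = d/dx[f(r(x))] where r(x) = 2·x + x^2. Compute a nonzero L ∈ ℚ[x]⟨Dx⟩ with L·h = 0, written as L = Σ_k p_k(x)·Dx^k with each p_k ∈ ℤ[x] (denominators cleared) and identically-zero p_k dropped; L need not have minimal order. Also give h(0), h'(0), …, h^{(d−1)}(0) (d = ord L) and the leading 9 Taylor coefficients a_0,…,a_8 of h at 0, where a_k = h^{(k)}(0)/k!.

L = (3 + 4·x + 2·x^2) + (-1 - x)·Dx  (order 1).
h: a_k = 2, 6, 10, 38/3, 13, 173/15, 407/45, 45/7, 5281/1260, …
ICs: h(0) = 2.

f: a_k = 1, 1, 1/2, 1/6, 1/24, 1/120, 1/720, 1/5040, 1/40320, …
Substitute x→r, Dx→(1/r')Dx; clear ⇒ L₀.
Derive L from L₀ (diff closure).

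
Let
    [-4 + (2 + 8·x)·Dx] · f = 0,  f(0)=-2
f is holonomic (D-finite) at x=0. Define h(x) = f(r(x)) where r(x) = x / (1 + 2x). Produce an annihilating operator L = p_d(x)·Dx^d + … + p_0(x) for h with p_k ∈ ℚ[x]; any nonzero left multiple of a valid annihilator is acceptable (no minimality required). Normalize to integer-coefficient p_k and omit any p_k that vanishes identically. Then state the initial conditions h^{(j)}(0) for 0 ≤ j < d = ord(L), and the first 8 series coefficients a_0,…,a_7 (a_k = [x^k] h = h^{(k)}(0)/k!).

L = -2 + (1 + 8·x + 12·x^2)·Dx  (order 1).
h: a_k = -2, -4, 12, -40, 148, -600, 2616, -12048, …
ICs: h(0) = -2.

f: a_k = -2, -4, 4, -8, 20, -56, 168, -528, …
L₀ from L_f via x↦r, Dx↦r'^{-1}Dx.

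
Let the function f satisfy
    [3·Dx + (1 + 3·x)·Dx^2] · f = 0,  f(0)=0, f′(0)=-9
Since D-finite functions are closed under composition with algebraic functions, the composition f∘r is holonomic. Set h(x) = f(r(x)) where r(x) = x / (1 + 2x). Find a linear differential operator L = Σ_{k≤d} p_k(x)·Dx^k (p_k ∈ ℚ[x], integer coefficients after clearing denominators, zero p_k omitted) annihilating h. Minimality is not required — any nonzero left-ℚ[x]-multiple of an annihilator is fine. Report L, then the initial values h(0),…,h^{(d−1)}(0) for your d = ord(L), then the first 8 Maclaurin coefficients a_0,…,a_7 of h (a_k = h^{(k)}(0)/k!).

f: a_k = 0, -9, 27/2, -27, 243/4, -729/5, 729/2, -6561/7, …
Change of var in L_f (x↦r) gives L₀.
L = (7 + 20·x)·Dx + (1 + 7·x + 10·x^2)·Dx^2  (order 2).
h: a_k = 0, -9, 63/2, -117, 1827/4, -9279/5, 15561/2, -233991/7, …
ICs: h(0) = 0, h′(0) = -9.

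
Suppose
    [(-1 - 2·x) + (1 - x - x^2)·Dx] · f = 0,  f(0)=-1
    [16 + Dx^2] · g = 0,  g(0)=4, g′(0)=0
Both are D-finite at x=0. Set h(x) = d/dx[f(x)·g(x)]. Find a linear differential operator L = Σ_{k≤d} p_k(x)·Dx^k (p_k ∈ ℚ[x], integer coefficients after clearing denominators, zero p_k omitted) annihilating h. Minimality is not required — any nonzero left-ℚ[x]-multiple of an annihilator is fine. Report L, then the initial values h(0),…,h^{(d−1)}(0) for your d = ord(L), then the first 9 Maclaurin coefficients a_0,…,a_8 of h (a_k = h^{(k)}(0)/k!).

L = (54 - 256·x - 128·x^2 + 256·x^3 + 128·x^4) + (-13 - 10·x + 48·x^2 + 32·x^3)·Dx + (7 - 15·x - 7·x^2 + 16·x^3 + 8·x^4)·Dx^2  (order 2).
h: a_k = -4, 48, 60, 16/3, 320/3, 4088/15, 21028/45, 88768/105, 54316/35, …
ICs: h(0) = -4, h′(0) = 48.

f: a_k = -1, -1, -2, -3, -5, -8, -13, -21, -34, …
g: a_k = 4, 0, -32, 0, 128/3, 0, -1024/45, 0, 2048/315, …
f·g: L₀ = L_f ⊗_s L_g, ord ≤ 1·2.
h=h₀': d/dx-closure on L₀ ⇒ L.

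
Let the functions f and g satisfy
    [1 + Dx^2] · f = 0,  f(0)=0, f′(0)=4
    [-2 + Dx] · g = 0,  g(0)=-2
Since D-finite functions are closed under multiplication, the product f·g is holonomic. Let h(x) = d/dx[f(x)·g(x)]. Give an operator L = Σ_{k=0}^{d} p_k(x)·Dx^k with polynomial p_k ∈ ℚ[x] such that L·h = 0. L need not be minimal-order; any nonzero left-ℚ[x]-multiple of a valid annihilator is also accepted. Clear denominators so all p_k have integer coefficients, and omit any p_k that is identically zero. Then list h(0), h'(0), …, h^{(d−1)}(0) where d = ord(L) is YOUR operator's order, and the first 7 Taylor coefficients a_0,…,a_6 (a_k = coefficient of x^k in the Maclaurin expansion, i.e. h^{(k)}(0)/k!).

L = 5 - 4·Dx + Dx^2  (order 2).
h: a_k = -8, -32, -44, -32, -41/3, -44/15, 29/90, …
ICs: h(0) = -8, h′(0) = -32.

f: a_k = 0, 4, 0, -2/3, 0, 1/30, 0, …
g: a_k = -2, -4, -4, -8/3, -4/3, -8/15, -8/45, …
Sym-product of L_f,L_g gives L₀ (≤ ord 2).
h₀' ⇒ L via d/dx closure of L₀.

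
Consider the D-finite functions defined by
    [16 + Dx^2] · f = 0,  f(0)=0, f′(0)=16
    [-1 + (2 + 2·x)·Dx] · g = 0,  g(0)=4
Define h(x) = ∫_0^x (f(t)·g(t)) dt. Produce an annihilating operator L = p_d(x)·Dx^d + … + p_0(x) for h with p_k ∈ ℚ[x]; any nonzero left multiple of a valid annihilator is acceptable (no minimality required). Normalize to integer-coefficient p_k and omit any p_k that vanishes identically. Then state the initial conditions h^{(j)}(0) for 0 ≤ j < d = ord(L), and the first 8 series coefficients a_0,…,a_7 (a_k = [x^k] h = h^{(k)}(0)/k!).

L = (67 + 128·x + 64·x^2)·Dx + (-4 - 4·x)·Dx^2 + (4 + 8·x + 4·x^2)·Dx^3  (order 3).
h: a_k = 0, 0, 32, 32/3, -134/3, -244/15, 4661/180, 1187/140, …
ICs: h(0) = 0, h′(0) = 0, h′′(0) = 64.

f: a_k = 0, 16, 0, -128/3, 0, 512/15, 0, -4096/315, …
g: a_k = 4, 2, -1/2, 1/4, -5/32, 7/64, -21/256, 33/512, …
f·g: L₀ = L_f ⊗_s L_g, ord ≤ 2·1.
h=∫₀ˣh₀: take L = L₀·Dx.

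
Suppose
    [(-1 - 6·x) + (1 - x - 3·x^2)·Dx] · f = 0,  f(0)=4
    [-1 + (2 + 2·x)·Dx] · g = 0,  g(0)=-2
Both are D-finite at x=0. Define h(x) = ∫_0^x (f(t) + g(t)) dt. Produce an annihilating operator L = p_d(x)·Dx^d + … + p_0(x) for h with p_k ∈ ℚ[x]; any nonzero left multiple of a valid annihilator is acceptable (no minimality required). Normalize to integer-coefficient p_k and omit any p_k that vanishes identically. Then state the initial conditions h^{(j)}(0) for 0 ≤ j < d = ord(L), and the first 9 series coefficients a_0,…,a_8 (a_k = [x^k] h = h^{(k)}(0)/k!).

L = (-17 - 57·x - 135·x^2 - 90·x^3)·Dx + (33 + 134·x + 387·x^2 + 510·x^3 + 225·x^4)·Dx^2 + (-2 - 30·x - 22·x^2 + 126·x^3 + 210·x^4 + 90·x^5)·Dx^3  (order 3).
h: a_k = 0, 2, 3/2, 65/12, 223/32, 4869/320, 20473/768, 198677/3584, 888799/8192, …
ICs: h(0) = 0, h′(0) = 2, h′′(0) = 3.

f: a_k = 4, 4, 16, 28, 76, 160, 388, 868, 2032, …
g: a_k = -2, -1, 1/4, -1/8, 5/64, -7/128, 21/512, -33/1024, 429/16384, …
f+g: L₀ = lclm(L_f,L_g), ord ≤ 1+1.
∫: right-multiply L₀ by Dx.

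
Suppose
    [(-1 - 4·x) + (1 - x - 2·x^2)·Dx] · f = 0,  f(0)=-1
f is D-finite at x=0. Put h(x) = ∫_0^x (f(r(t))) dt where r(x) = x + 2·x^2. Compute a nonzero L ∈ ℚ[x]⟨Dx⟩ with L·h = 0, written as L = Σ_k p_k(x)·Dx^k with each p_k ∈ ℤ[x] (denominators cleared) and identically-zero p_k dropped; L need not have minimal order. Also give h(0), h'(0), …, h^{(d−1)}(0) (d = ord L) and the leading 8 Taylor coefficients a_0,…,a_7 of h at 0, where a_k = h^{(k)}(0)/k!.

L = (1 + 8·x + 24·x^2 + 32·x^3)·Dx + (-1 + x + 4·x^2 + 8·x^3 + 8·x^4)·Dx^2  (order 2).
h: a_k = 0, -1, -1/2, -5/3, -17/4, -53/5, -169/6, -557/7, …
ICs: h(0) = 0, h′(0) = -1.

f: a_k = -1, -1, -3, -5, -11, -21, -43, -85, …
f∘r: x↦r, Dx↦Dx/r' in L_f ⇒ L₀.
∫: right-multiply L₀ by Dx.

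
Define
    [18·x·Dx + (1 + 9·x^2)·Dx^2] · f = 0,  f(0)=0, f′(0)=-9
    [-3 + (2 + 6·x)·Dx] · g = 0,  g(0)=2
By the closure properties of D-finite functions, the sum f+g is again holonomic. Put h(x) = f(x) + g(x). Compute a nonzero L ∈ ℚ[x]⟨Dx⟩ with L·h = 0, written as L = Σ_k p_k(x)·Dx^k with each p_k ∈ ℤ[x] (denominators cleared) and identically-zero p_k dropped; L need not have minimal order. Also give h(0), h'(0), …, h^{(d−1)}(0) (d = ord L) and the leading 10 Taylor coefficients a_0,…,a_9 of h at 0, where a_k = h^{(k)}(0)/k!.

f: a_k = 0, -9, 0, 27, 0, -729/5, 0, 6561/7, 0, -6561, …
g: a_k = 2, 3, -9/4, 27/8, -405/64, 1701/128, -15309/512, 72171/1024, -2814669/16384, 14073345/32768, …
h₀=f+g: left-lcm gives L₀, ord ≤ 3.
L = (-36 - 270·x + 972·x^2 + 1458·x^3)·Dx + (-33 - 144·x + 270·x^2 + 3888·x^3 + 5103·x^4)·Dx^2 + (-2 + 18·x + 108·x^2 + 324·x^3 + 1134·x^4 + 1458·x^5)·Dx^3  (order 3).
h: a_k = 2, -6, -9/4, 243/8, -405/64, -84807/640, -15309/512, 7223661/7168, -2814669/16384, -200917503/32768, …
ICs: h(0) = 2, h′(0) = -6, h′′(0) = -9/2.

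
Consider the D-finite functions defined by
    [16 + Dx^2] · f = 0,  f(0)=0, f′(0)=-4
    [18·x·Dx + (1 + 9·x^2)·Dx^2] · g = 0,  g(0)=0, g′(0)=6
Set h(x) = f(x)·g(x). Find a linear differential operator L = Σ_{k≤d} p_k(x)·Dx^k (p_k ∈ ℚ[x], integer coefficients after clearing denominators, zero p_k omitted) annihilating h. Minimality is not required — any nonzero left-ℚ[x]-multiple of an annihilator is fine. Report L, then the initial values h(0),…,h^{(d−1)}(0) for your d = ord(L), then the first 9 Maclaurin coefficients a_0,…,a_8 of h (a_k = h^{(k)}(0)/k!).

f: a_k = 0, -4, 0, 32/3, 0, -128/15, 0, 1024/315, 0, …
g: a_k = 0, 6, 0, -18, 0, 486/5, 0, -4374/7, 0, …
f·g: L₀ = L_f ⊗_s L_g, ord ≤ 2·2.
L = (20800 + 494784·x^2 + 2923776·x^4 + 11943936·x^6 + 26873856·x^8) + (19584·x + 342144·x^3 + 2239488·x^5 + 6718464·x^7)·Dx + (1700 + 42732·x^2 + 318816·x^4 + 1492992·x^6 + 3359232·x^8)·Dx^2 + (1224·x + 21384·x^3 + 139968·x^5 + 419904·x^7)·Dx^3 + (25 + 738·x^2 + 8505·x^4 + 46656·x^6 + 104976·x^8)·Dx^4  (order 4).
h: a_k = 0, 0, -24, 0, 136, 0, -632, 0, 11128/3, …
ICs: h(0) = 0, h′(0) = 0, h′′(0) = -48, h′′′(0) = 0.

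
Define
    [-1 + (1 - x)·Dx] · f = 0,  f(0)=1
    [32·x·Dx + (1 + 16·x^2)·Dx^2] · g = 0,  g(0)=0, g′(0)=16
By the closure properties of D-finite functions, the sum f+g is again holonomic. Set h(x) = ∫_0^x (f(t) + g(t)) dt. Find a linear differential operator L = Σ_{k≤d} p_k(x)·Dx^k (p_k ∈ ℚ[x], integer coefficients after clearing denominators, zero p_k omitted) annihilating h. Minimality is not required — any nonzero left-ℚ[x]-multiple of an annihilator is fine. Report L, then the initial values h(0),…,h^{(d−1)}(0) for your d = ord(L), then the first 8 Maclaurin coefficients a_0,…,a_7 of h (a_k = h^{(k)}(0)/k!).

f: a_k = 1, 1, 1, 1, 1, 1, 1, 1, …
g: a_k = 0, 16, 0, -256/3, 0, 4096/5, 0, -65536/7, …
f+g: L₀ = lclm(L_f,L_g), ord ≤ 1+2.
h=∫₀ˣh₀: take L = L₀·Dx.
L = (-32 + 128·x + 1536·x^2)·Dx^2 + (19 - 32·x - 656·x^2 + 1536·x^3)·Dx^3 + (-1 - 15·x - 240·x^3 + 256·x^4)·Dx^4  (order 4).
h: a_k = 0, 1, 17/2, 1/3, -253/12, 1/5, 1367/10, 1/7, …
ICs: h(0) = 0, h′(0) = 1, h′′(0) = 17, h′′′(0) = 2.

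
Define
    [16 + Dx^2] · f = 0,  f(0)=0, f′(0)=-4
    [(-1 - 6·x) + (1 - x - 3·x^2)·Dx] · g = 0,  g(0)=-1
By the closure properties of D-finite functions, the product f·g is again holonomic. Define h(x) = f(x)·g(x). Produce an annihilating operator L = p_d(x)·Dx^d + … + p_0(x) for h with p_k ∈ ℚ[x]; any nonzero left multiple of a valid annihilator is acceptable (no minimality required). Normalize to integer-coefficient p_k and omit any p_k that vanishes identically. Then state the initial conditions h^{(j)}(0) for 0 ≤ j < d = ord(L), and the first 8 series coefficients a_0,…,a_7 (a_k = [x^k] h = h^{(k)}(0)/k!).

f: a_k = 0, -4, 0, 32/3, 0, -128/15, 0, 1024/315, …
g: a_k = -1, -1, -4, -7, -19, -40, -97, -217, …
L₀ := L_f ⊗_s L_g (sym. prod.), ord ≤ 2.
L = (-10 + 16·x + 48·x^2) + (2 + 12·x)·Dx + (-1 + x + 3·x^2)·Dx^2  (order 2).
h: a_k = 0, 4, 4, 16/3, 52/3, 628/15, 1408/15, 68108/315, …
ICs: h(0) = 0, h′(0) = 4.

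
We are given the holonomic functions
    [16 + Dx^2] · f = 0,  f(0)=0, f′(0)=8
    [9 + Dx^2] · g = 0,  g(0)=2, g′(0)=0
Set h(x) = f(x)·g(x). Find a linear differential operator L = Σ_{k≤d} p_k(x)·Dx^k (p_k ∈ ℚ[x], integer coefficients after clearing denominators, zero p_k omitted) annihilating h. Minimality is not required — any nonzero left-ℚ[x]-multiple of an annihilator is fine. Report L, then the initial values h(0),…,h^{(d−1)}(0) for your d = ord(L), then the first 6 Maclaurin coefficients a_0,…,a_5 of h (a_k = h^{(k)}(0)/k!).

f: a_k = 0, 8, 0, -64/3, 0, 256/15, …
g: a_k = 2, 0, -9, 0, 27/4, 0, …
Sym-product of L_f,L_g gives L₀ (≤ ord 4).
L = 49 + 50·Dx^2 + Dx^4  (order 4).
h: a_k = 0, 16, 0, -344/3, 0, 4202/15, …
ICs: h(0) = 0, h′(0) = 16, h′′(0) = 0, h′′′(0) = -688.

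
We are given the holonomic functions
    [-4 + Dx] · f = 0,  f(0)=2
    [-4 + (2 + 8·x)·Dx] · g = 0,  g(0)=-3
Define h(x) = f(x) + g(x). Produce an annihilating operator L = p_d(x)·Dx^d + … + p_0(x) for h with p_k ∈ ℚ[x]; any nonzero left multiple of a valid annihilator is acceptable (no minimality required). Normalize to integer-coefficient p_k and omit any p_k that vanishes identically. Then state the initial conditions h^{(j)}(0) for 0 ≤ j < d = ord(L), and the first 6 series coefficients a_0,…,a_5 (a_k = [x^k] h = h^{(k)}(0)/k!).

L = (24 + 64·x) + (-10 - 64·x - 128·x^2)·Dx + (1 + 12·x + 32·x^2)·Dx^2  (order 2).
h: a_k = -1, 2, 22, 28/3, 154/3, -1004/15, …
ICs: h(0) = -1, h′(0) = 2.

f: a_k = 2, 8, 16, 64/3, 64/3, 256/15, …
g: a_k = -3, -6, 6, -12, 30, -84, …
L₀ := lclm(L_f,L_g); ord L₀ ≤ 1+1.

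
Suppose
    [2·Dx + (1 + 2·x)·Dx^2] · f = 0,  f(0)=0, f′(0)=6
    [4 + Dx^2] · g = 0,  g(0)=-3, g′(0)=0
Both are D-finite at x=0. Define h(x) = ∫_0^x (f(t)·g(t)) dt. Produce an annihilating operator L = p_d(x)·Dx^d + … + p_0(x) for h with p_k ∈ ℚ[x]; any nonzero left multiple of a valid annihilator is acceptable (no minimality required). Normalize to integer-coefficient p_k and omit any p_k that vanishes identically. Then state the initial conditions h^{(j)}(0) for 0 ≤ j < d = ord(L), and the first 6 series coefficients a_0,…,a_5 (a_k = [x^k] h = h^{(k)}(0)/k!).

f: a_k = 0, 6, -6, 8, -12, 96/5, …
g: a_k = -3, 0, 6, 0, -2, 0, …
f·g: L₀ = L_f ⊗_s L_g, ord ≤ 2·2.
∫: right-multiply L₀ by Dx.
L = (-48 + 192·x + 1216·x^2 + 2048·x^3 + 1024·x^4)·Dx + (32 + 320·x + 768·x^2 + 512·x^3)·Dx^2 + (160·x + 672·x^2 + 1024·x^3 + 512·x^4)·Dx^3 + (8 + 80·x + 192·x^2 + 128·x^3)·Dx^4 + (3 + 28·x + 92·x^2 + 128·x^3 + 64·x^4)·Dx^5  (order 5).
h: a_k = 0, 0, -9, 6, 3, 0, …
ICs: h(0) = 0, h′(0) = 0, h′′(0) = -18, h′′′(0) = 36, h′′′′(0) = 72.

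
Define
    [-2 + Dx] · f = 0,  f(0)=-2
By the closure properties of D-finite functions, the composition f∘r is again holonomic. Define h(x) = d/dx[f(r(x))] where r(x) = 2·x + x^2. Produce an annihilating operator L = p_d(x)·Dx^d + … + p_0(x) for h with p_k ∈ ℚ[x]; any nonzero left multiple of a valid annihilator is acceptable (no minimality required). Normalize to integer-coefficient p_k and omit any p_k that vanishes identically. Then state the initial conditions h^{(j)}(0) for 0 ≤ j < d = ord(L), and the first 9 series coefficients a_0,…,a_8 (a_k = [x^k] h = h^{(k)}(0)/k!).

L = (5 + 8·x + 4·x^2) + (-1 - x)·Dx  (order 1).
h: a_k = -8, -40, -112, -688/3, -1136/3, -7984/15, -5920/9, -230176/315, -233488/315, …
ICs: h(0) = -8.

f: a_k = -2, -4, -4, -8/3, -4/3, -8/15, -8/45, -16/315, -4/315, …
Change of var in L_f (x↦r) gives L₀.
Differentiate: ansatz ord ≤ ord L₀ ⇒ L.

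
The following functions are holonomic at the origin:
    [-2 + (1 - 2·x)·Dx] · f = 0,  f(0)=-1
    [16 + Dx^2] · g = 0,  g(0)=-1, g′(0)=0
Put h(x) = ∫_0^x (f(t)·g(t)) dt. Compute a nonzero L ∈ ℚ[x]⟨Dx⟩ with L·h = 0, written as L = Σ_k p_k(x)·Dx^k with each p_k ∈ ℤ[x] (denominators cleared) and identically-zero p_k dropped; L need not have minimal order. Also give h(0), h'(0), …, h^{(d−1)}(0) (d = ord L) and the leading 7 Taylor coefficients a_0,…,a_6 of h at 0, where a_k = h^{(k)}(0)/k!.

L = (-16 + 32·x)·Dx + 4·Dx^2 + (-1 + 2·x)·Dx^3  (order 3).
h: a_k = 0, 1, 1, -4/3, -2, -16/15, -16/9, …
ICs: h(0) = 0, h′(0) = 1, h′′(0) = 2.

f: a_k = -1, -2, -4, -8, -16, -32, -64, …
g: a_k = -1, 0, 8, 0, -32/3, 0, 256/45, …
L₀ := L_f ⊗_s L_g (sym. prod.), ord ≤ 2.
h=∫₀ˣh₀: take L = L₀·Dx.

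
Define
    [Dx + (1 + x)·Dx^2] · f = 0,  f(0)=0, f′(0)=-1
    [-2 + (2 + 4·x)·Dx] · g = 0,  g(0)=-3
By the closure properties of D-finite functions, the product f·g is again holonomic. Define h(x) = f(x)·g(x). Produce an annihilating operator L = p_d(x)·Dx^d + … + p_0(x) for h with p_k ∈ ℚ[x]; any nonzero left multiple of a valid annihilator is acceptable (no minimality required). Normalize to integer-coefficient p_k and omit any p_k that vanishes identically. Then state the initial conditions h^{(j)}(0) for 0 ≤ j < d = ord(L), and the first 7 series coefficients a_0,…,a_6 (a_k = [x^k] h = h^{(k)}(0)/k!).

f: a_k = 0, -1, 1/2, -1/3, 1/4, -1/5, 1/6, …
g: a_k = -3, -3, 3/2, -3/2, 15/8, -21/8, 63/16, …
f·g: L₀ = L_f ⊗_s L_g, ord ≤ 2·1.
L = (2 + x) + (-1 - 2·x)·Dx + (1 + 5·x + 8·x^2 + 4·x^3)·Dx^2  (order 2).
h: a_k = 0, 3, 3/2, -2, 5/2, -131/40, 363/80, …
ICs: h(0) = 0, h′(0) = 3.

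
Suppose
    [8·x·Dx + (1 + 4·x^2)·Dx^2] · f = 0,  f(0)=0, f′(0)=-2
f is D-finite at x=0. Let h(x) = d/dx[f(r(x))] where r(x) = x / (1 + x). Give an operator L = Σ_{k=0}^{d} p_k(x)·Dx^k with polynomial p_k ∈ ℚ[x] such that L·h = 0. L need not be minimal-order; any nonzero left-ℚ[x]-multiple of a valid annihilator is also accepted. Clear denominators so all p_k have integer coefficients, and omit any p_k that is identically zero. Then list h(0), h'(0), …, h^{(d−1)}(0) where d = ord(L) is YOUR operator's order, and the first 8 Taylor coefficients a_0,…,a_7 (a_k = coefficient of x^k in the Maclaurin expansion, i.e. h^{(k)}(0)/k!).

L = (2 + 10·x) + (1 + 2·x + 5·x^2)·Dx  (order 1).
h: a_k = -2, 4, 2, -24, 38, 44, -278, 336, …
ICs: h(0) = -2.

f: a_k = 0, -2, 0, 8/3, 0, -32/5, 0, 128/7, …
Change of var in L_f (x↦r) gives L₀.
h₀' ⇒ L via d/dx closure of L₀.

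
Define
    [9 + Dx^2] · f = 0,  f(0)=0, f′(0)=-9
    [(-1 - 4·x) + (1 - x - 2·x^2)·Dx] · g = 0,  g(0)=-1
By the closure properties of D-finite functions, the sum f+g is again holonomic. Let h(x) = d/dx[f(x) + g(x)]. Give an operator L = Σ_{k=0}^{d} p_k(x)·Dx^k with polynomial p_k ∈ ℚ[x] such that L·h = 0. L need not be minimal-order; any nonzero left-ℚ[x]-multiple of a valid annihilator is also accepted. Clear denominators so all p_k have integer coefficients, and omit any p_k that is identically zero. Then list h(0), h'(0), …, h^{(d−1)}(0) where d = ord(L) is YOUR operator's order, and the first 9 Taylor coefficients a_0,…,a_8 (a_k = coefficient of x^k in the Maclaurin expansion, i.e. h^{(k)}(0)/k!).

L = (954 + 3600·x + 8154·x^2 + 4140·x^3 + 5760·x^4 + 3888·x^5 + 2592·x^6) + (-117 - 369·x + 585·x^2 + 747·x^3 + 90·x^4 + 828·x^5 + 1512·x^6 + 864·x^7)·Dx + (106 + 400·x + 906·x^2 + 460·x^3 + 640·x^4 + 432·x^5 + 288·x^6)·Dx^2 + (-13 - 41·x + 65·x^2 + 83·x^3 + 10·x^4 + 92·x^5 + 168·x^6 + 96·x^7)·Dx^3  (order 3).
h: a_k = -10, -6, 51/2, -44, -1083/8, -258, -46871/80, -1368, -13755681/4480, …
ICs: h(0) = -10, h′(0) = -6, h′′(0) = 51.

f: a_k = 0, -9, 0, 27/2, 0, -243/40, 0, 729/560, 0, …
g: a_k = -1, -1, -3, -5, -11, -21, -43, -85, -171, …
L₀ := lclm(L_f,L_g); ord L₀ ≤ 2+1.
Differentiate: ansatz ord ≤ ord L₀ ⇒ L.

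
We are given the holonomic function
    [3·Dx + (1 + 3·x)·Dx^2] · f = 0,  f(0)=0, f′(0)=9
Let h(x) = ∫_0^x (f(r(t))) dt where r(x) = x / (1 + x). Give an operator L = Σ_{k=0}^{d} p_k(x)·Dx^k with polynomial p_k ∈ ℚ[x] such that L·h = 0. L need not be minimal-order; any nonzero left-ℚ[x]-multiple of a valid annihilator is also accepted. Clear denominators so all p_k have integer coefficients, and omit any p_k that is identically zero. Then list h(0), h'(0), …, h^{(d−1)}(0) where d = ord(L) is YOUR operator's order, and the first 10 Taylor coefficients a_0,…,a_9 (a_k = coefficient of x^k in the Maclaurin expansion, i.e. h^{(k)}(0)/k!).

f: a_k = 0, 9, -27/2, 27, -243/4, 729/5, -729/2, 6561/7, -19683/8, 6561, …
Change of var in L_f (x↦r) gives L₀.
h=∫h₀ ⇒ L = L₀·Dx.
L = (5 + 8·x)·Dx^2 + (1 + 5·x + 4·x^2)·Dx^3  (order 3).
h: a_k = 0, 0, 9/2, -15/2, 63/4, -153/4, 1023/10, -585/2, 49149/56, -21845/8, …
ICs: h(0) = 0, h′(0) = 0, h′′(0) = 9.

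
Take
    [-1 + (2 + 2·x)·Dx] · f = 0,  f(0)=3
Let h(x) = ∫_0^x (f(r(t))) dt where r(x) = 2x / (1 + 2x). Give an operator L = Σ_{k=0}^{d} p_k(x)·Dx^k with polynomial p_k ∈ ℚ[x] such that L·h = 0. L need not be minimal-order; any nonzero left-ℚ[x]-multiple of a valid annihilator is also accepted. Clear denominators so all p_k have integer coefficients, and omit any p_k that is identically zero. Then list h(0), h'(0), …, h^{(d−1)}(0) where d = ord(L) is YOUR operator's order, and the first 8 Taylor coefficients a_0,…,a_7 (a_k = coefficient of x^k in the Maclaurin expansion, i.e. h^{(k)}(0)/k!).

f: a_k = 3, 3/2, -3/8, 3/16, -15/128, 21/256, -63/1024, 99/2048, …
Substitute x→r, Dx→(1/r')Dx; clear ⇒ L₀.
h=∫₀ˣh₀: take L = L₀·Dx.
L = -Dx + (1 + 6·x + 8·x^2)·Dx^2  (order 2).
h: a_k = 0, 3, 3/2, -5/2, 39/8, -423/40, 399/16, -7059/112, …
ICs: h(0) = 0, h′(0) = 3.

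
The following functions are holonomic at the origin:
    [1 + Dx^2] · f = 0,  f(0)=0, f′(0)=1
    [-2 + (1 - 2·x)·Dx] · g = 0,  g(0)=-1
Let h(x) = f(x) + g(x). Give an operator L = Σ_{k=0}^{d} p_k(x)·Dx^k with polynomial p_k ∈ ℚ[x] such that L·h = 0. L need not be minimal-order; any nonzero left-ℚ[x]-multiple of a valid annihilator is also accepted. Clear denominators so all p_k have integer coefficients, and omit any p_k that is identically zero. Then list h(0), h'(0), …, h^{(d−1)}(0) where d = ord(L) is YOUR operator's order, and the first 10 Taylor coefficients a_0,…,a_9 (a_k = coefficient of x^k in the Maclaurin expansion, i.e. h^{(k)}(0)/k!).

L = (-50 + 8·x - 8·x^2) + (9 - 22·x + 12·x^2 - 8·x^3)·Dx + (-50 + 8·x - 8·x^2)·Dx^2 + (9 - 22·x + 12·x^2 - 8·x^3)·Dx^3  (order 3).
h: a_k = -1, -1, -4, -49/6, -16, -3839/120, -64, -645121/5040, -256, -185794559/362880, …
ICs: h(0) = -1, h′(0) = -1, h′′(0) = -8.

f: a_k = 0, 1, 0, -1/6, 0, 1/120, 0, -1/5040, 0, 1/362880, …
g: a_k = -1, -2, -4, -8, -16, -32, -64, -128, -256, -512, …
h₀=f+g: left-lcm gives L₀, ord ≤ 3.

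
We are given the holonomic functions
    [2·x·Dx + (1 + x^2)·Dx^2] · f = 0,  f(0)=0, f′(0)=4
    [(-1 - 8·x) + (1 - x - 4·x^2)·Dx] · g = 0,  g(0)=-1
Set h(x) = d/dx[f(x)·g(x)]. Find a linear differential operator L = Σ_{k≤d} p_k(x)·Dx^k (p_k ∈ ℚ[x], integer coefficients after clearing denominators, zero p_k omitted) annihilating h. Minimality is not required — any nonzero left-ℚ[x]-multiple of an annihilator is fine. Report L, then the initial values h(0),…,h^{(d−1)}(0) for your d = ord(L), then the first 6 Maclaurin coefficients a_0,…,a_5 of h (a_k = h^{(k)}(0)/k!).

f: a_k = 0, 4, 0, -4/3, 0, 4/5, …
g: a_k = -1, -1, -5, -9, -29, -65, …
Product ⇒ symmetric product L₀, ord ≤ 2.
Derive L from L₀ (diff closure).
L = (86 + 318·x^2 + 96·x^3 + 576·x^4) + (13 + 106·x + 57·x^2 + 334·x^3 + 96·x^4 + 384·x^5)·Dx + (-4 + 3·x + x^2 + 19·x^3 + 53·x^4 + 16·x^5 + 48·x^6)·Dx^2  (order 2).
h: a_k = -4, -8, -56, -416/3, -1652/3, -7464/5, …
ICs: h(0) = -4, h′(0) = -8.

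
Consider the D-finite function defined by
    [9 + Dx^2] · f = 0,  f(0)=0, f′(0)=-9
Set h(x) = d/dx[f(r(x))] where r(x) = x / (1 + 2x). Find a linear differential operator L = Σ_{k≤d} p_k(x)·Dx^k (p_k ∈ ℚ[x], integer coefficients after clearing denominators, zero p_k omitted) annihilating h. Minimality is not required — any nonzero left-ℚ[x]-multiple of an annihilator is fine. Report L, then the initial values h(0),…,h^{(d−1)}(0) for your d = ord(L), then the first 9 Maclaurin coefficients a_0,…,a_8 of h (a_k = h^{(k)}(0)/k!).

f: a_k = 0, -9, 0, 27/2, 0, -243/40, 0, 729/560, 0, …
Change of var in L_f (x↦r) gives L₀.
h=h₀': d/dx-closure on L₀ ⇒ L.
L = (33 + 96·x + 96·x^2) + (12 + 72·x + 144·x^2 + 96·x^3)·Dx + (1 + 8·x + 24·x^2 + 32·x^3 + 16·x^4)·Dx^2  (order 2).
h: a_k = -9, 36, -135/2, -36, 6957/8, -8775/2, 1288449/80, -249489/5, 122811795/896, …
ICs: h(0) = -9, h′(0) = 36.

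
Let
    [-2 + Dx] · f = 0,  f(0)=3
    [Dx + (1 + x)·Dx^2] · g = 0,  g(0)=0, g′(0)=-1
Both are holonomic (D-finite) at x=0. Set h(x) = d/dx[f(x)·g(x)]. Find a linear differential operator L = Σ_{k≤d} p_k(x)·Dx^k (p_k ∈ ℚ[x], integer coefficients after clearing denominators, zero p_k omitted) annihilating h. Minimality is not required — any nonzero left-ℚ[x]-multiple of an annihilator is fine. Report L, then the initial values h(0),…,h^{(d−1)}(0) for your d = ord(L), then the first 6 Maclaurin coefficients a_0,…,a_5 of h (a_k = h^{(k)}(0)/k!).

L = (4 + 8·x + 8·x^2) + (-4 - 10·x - 8·x^2)·Dx + (1 + 3·x + 2·x^2)·Dx^2  (order 2).
h: a_k = -3, -9, -12, -9, -11/2, -2, …
ICs: h(0) = -3, h′(0) = -9.

f: a_k = 3, 6, 6, 4, 2, 4/5, …
g: a_k = 0, -1, 1/2, -1/3, 1/4, -1/5, …
h₀=f·g: eliminate ⇒ L₀, order ≤ 1·2.
Differentiate: ansatz ord ≤ ord L₀ ⇒ L.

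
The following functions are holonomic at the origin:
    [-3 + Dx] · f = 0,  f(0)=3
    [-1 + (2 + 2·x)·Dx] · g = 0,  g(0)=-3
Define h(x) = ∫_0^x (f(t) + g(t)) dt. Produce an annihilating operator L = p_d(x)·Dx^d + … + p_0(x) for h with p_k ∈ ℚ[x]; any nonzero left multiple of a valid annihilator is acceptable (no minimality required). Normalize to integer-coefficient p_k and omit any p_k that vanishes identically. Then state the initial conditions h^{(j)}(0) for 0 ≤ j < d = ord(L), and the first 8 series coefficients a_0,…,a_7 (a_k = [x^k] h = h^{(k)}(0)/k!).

L = (21 + 18·x)·Dx + (-37 - 72·x - 36·x^2)·Dx^2 + (10 + 22·x + 12·x^2)·Dx^3  (order 3).
h: a_k = 0, 0, 15/4, 37/8, 213/64, 1311/640, 2557/2560, 15867/35840, …
ICs: h(0) = 0, h′(0) = 0, h′′(0) = 15/2.

f: a_k = 3, 9, 27/2, 27/2, 81/8, 243/40, 243/80, 729/560, …
g: a_k = -3, -3/2, 3/8, -3/16, 15/128, -21/256, 63/1024, -99/2048, …
Sum ⇒ L₀ = lclm(L_f,L_g) in ℚ(x)⟨Dx⟩.
Integrate: L := L₀·Dx.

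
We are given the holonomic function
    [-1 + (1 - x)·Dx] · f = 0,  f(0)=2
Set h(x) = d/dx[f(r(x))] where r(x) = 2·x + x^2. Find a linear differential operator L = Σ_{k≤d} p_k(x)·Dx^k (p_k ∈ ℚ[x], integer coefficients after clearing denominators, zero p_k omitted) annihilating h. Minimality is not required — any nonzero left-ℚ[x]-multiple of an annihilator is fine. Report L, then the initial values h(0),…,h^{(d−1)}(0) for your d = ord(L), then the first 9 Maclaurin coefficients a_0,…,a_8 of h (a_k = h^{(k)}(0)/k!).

L = (5 + 6·x + 3·x^2) + (-1 + x + 3·x^2 + x^3)·Dx  (order 1).
h: a_k = 4, 20, 72, 232, 700, 2028, 5712, 15760, 42804, …
ICs: h(0) = 4.

f: a_k = 2, 2, 2, 2, 2, 2, 2, 2, 2, …
h₀=f(r): pull back L_f along r ⇒ L₀.
h=h₀': d/dx-closure on L₀ ⇒ L.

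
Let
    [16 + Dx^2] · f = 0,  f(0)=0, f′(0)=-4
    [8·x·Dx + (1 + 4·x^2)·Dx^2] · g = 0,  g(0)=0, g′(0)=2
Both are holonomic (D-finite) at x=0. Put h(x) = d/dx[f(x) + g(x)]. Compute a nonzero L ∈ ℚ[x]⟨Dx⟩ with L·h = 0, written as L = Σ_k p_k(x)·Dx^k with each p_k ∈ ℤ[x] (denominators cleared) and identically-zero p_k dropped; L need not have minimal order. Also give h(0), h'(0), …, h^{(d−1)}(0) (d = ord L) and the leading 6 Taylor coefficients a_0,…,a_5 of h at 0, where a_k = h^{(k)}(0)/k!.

f: a_k = 0, -4, 0, 32/3, 0, -128/15, …
g: a_k = 0, 2, 0, -8/3, 0, 32/5, …
Weyl lclm of L_f,L_g ⇒ L₀ (ord ≤ 4).
h=h₀': d/dx-closure on L₀ ⇒ L.
L = (-512·x + 5120·x^3 + 4096·x^5) + (16 + 512·x^2 + 2304·x^4 + 2048·x^6)·Dx + (-32·x + 320·x^3 + 256·x^5)·Dx^2 + (1 + 32·x^2 + 144·x^4 + 128·x^6)·Dx^3  (order 3).
h: a_k = -2, 0, 24, 0, -32/3, 0, …
ICs: h(0) = -2, h′(0) = 0, h′′(0) = 48.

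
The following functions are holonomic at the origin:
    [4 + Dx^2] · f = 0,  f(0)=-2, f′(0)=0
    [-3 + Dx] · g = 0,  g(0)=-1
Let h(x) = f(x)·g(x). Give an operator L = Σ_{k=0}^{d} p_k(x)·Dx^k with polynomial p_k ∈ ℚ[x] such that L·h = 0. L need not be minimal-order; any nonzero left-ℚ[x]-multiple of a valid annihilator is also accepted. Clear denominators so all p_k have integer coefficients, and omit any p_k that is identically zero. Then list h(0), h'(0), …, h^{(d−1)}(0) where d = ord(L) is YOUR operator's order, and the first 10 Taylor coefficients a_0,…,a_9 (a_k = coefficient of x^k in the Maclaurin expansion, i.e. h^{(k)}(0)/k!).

L = 13 - 6·Dx + Dx^2  (order 2).
h: a_k = 2, 6, 5, -3, -119/12, -199/20, -407/72, -1483/840, -239/20160, 2089/6720, …
ICs: h(0) = 2, h′(0) = 6.

f: a_k = -2, 0, 4, 0, -4/3, 0, 8/45, 0, -4/315, 0, …
g: a_k = -1, -3, -9/2, -9/2, -27/8, -81/40, -81/80, -243/560, -729/4480, -243/4480, …
f·g: L₀ = L_f ⊗_s L_g, ord ≤ 2·1.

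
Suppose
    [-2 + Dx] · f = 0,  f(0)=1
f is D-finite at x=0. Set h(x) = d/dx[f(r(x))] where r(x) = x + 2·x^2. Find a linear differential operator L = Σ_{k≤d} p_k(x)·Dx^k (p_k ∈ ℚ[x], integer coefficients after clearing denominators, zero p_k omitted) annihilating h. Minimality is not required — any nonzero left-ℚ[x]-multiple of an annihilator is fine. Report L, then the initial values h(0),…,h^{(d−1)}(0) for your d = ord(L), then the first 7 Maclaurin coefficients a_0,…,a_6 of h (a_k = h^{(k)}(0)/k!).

f: a_k = 1, 2, 2, 4/3, 2/3, 4/15, 4/45, …
Substitute x→r, Dx→(1/r')Dx; clear ⇒ L₀.
Derive L from L₀ (diff closure).
L = (6 + 16·x + 32·x^2) + (-1 - 4·x)·Dx  (order 1).
h: a_k = 2, 12, 28, 200/3, 108, 2648/15, 10424/45, …
ICs: h(0) = 2.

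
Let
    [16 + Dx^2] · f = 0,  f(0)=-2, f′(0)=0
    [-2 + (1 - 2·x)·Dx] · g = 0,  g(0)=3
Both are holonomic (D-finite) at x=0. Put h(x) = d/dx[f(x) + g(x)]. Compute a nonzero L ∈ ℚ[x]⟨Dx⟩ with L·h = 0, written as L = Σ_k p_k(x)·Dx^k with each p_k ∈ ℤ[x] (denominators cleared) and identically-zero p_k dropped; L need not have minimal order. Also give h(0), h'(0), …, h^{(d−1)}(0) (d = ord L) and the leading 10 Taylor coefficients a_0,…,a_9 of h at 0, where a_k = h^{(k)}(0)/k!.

L = (512 - 512·x + 512·x^2) + (-80 + 288·x - 384·x^2 + 256·x^3)·Dx + (32 - 32·x + 32·x^2)·Dx^2 + (-5 + 18·x - 24·x^2 + 16·x^3)·Dx^3  (order 3).
h: a_k = 6, 56, 72, 320/3, 480, 18304/15, 2688, 1927168/315, 13824, 87107584/2835, …
ICs: h(0) = 6, h′(0) = 56, h′′(0) = 144.

f: a_k = -2, 0, 16, 0, -64/3, 0, 512/45, 0, -1024/315, 0, …
g: a_k = 3, 6, 12, 24, 48, 96, 192, 384, 768, 1536, …
Sum ⇒ L₀ = lclm(L_f,L_g) in ℚ(x)⟨Dx⟩.
h=h₀': d/dx-closure on L₀ ⇒ L.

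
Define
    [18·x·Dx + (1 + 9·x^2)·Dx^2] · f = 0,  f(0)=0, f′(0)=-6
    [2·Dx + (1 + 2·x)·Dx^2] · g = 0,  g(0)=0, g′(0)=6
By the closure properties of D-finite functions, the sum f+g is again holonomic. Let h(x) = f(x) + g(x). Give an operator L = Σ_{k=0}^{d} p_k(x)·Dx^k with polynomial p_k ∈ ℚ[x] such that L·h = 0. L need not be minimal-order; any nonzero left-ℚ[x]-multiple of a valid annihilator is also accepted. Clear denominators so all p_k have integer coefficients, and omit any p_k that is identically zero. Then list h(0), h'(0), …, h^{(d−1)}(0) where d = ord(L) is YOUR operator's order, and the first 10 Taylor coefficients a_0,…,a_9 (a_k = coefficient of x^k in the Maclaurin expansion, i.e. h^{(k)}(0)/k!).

L = (-18 - 108·x + 486·x^2 + 324·x^3)·Dx + (-13 - 36·x + 135·x^2 + 972·x^3 + 648·x^4)·Dx^2 + (-1 + 7·x + 18·x^2 + 81·x^3 + 243·x^4 + 162·x^5)·Dx^3  (order 3).
h: a_k = 0, 0, -6, 26, -12, -78, -32, 4758/7, -96, -12610/3, …
ICs: h(0) = 0, h′(0) = 0, h′′(0) = -12.

f: a_k = 0, -6, 0, 18, 0, -486/5, 0, 4374/7, 0, -4374, …
g: a_k = 0, 6, -6, 8, -12, 96/5, -32, 384/7, -96, 512/3, …
L₀ := lclm(L_f,L_g); ord L₀ ≤ 2+2.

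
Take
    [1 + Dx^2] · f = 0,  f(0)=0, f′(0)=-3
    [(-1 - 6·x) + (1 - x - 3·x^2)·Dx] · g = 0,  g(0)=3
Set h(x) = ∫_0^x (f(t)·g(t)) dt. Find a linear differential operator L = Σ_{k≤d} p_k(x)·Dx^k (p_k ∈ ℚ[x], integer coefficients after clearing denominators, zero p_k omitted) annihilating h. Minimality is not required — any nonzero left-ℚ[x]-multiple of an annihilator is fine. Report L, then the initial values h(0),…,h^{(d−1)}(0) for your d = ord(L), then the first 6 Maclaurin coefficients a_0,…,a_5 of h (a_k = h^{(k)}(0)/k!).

L = (5 + x + 3·x^2)·Dx + (2 + 12·x)·Dx^2 + (-1 + x + 3·x^2)·Dx^3  (order 3).
h: a_k = 0, 0, -9/2, -3, -69/8, -123/10, …
ICs: h(0) = 0, h′(0) = 0, h′′(0) = -9.

f: a_k = 0, -3, 0, 1/2, 0, -1/40, …
g: a_k = 3, 3, 12, 21, 57, 120, …
f·g: L₀ = L_f ⊗_s L_g, ord ≤ 2·1.
∫: right-multiply L₀ by Dx.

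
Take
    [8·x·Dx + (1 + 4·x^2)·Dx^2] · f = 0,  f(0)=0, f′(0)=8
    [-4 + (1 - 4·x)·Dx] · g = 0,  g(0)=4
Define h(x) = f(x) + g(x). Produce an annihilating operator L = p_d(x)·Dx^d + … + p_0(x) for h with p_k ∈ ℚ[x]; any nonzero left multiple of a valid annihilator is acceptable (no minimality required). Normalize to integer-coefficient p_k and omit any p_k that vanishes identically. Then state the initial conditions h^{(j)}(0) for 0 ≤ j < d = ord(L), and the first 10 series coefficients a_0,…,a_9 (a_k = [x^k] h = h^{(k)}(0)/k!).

f: a_k = 0, 8, 0, -32/3, 0, 128/5, 0, -512/7, 0, 2048/9, …
g: a_k = 4, 16, 64, 256, 1024, 4096, 16384, 65536, 262144, 1048576, …
Weyl lclm of L_f,L_g ⇒ L₀ (ord ≤ 3).
L = (8 - 128·x - 96·x^2)·Dx + (-13 + 8·x - 100·x^2 - 96·x^3)·Dx^2 + (1 - 3·x - 12·x^3 - 16·x^4)·Dx^3  (order 3).
h: a_k = 4, 24, 64, 736/3, 1024, 20608/5, 16384, 458240/7, 262144, 9439232/9, …
ICs: h(0) = 4, h′(0) = 24, h′′(0) = 128.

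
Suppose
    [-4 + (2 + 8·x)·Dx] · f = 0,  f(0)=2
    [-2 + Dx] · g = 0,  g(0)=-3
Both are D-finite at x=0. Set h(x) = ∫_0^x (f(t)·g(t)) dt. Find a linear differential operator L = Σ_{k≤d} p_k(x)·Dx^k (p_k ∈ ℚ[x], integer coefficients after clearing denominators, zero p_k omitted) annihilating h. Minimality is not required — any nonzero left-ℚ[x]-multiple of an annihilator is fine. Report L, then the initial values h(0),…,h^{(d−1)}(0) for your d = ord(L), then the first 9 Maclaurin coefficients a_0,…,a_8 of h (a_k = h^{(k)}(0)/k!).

L = (-4 - 8·x)·Dx + (1 + 4·x)·Dx^2  (order 2).
h: a_k = 0, -6, -12, -8, -8, 16/5, -224/15, 3904/105, -11104/105, …
ICs: h(0) = 0, h′(0) = -6.

f: a_k = 2, 4, -4, 8, -20, 56, -168, 528, -1716, …
g: a_k = -3, -6, -6, -4, -2, -4/5, -4/15, -8/105, -2/105, …
Product ⇒ symmetric product L₀, ord ≤ 1.
∫: right-multiply L₀ by Dx.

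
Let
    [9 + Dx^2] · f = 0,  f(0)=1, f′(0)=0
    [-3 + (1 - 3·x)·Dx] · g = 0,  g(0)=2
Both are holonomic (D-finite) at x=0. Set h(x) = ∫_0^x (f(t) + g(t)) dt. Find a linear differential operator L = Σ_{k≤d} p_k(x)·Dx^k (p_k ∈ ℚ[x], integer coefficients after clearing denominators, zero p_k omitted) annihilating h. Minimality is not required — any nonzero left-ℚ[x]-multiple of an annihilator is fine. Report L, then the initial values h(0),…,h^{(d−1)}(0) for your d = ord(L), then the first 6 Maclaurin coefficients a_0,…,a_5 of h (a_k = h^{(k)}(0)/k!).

L = (-63 + 54·x - 81·x^2)·Dx + (9 - 45·x + 81·x^2 - 81·x^3)·Dx^2 + (-7 + 6·x - 9·x^2)·Dx^3 + (1 - 5·x + 9·x^2 - 9·x^3)·Dx^4  (order 4).
h: a_k = 0, 3, 3, 9/2, 27/2, 1323/40, …
ICs: h(0) = 0, h′(0) = 3, h′′(0) = 6, h′′′(0) = 27.

f: a_k = 1, 0, -9/2, 0, 27/8, 0, …
g: a_k = 2, 6, 18, 54, 162, 486, …
L₀ := lclm(L_f,L_g); ord L₀ ≤ 2+1.
h=∫h₀ ⇒ L = L₀·Dx.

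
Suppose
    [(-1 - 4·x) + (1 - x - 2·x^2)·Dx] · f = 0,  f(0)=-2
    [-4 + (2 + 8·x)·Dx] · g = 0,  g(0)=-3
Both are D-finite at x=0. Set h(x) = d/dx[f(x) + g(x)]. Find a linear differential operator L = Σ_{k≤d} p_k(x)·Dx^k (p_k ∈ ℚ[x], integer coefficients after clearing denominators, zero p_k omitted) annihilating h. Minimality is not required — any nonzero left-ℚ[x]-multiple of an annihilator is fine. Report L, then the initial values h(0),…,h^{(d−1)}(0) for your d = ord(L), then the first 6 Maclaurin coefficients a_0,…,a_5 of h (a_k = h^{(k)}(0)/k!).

f: a_k = -2, -2, -6, -10, -22, -42, …
g: a_k = -3, -6, 6, -12, 30, -84, …
Weyl lclm of L_f,L_g ⇒ L₀ (ord ≤ 2).
h=h₀': d/dx-closure on L₀ ⇒ L.
L = (-66 - 300·x - 720·x^2 - 480·x^3 - 480·x^4) + (-9 - 180·x - 954·x^2 - 1872·x^3 - 1800·x^4 - 1440·x^5)·Dx + (4 + 33·x + 69·x^2 - 28·x^3 - 228·x^4 - 480·x^5 - 320·x^6)·Dx^2  (order 2).
h: a_k = -8, 0, -66, 32, -630, 996, …
ICs: h(0) = -8, h′(0) = 0.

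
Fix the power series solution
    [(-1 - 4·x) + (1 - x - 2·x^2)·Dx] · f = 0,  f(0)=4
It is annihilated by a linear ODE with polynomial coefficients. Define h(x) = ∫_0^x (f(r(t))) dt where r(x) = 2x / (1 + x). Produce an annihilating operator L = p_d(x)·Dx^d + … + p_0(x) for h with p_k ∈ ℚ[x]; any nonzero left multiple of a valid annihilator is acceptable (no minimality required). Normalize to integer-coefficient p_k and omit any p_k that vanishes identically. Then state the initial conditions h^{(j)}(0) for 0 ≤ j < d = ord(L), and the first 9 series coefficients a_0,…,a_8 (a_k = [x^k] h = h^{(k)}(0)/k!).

f: a_k = 4, 4, 12, 20, 44, 84, 172, 340, 684, …
Substitute x→r, Dx→(1/r')Dx; clear ⇒ L₀.
h=∫₀ˣh₀: take L = L₀·Dx.
L = (2 + 18·x)·Dx + (-1 - x + 9·x^2 + 9·x^3)·Dx^2  (order 2).
h: a_k = 0, 4, 4, 40/3, 18, 72, 108, 3240/7, 729, …
ICs: h(0) = 0, h′(0) = 4.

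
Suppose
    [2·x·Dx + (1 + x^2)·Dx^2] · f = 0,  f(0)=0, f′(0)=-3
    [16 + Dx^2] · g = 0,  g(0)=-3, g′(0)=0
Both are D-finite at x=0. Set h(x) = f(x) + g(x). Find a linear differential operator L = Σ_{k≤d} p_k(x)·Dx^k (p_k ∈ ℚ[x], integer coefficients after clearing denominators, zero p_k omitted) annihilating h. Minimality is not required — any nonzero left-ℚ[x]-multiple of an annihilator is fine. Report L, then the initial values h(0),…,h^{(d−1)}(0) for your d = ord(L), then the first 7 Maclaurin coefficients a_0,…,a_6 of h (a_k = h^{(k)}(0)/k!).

L = (64·x + 704·x^3 + 256·x^5)·Dx + (112 + 416·x^2 + 432·x^4 + 128·x^6)·Dx^2 + (4·x + 44·x^3 + 16·x^5)·Dx^3 + (7 + 26·x^2 + 27·x^4 + 8·x^6)·Dx^4  (order 4).
h: a_k = -3, -3, 24, 1, -32, -3/5, 256/15, …
ICs: h(0) = -3, h′(0) = -3, h′′(0) = 48, h′′′(0) = 6.

f: a_k = 0, -3, 0, 1, 0, -3/5, 0, …
g: a_k = -3, 0, 24, 0, -32, 0, 256/15, …
h₀=f+g: left-lcm gives L₀, ord ≤ 4.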